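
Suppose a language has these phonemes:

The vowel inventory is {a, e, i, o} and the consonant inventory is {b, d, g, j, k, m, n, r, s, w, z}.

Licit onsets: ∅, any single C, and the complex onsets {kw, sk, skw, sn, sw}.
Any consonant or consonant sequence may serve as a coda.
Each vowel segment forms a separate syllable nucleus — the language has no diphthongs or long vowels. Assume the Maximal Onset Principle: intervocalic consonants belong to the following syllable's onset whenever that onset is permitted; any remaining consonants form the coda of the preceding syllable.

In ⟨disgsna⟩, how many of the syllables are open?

1

The vowels are i, a — 2 nuclei, so 2 syllables.
σ1/σ2 boundary: /sgsn/; trying suffixes from longest down, /sn/ is the first permitted one, so coda /sg/ | onset /sn/.
Syllabification: disg.sna.
Classifying each syllable: /disg/ (closed), /sna/ (open).
Open syllables: 1.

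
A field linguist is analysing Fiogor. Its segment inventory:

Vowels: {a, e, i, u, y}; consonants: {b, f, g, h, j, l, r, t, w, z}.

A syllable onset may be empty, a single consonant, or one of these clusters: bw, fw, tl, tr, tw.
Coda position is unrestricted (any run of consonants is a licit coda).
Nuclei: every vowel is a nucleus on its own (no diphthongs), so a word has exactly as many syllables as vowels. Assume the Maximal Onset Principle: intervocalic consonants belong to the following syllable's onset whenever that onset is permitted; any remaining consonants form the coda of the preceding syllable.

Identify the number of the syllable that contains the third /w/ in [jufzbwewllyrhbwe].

4

Nuclei (vowels): u, e, y, e → 4 syllables.
Between /u/ (V1) and /e/ (V2): /fzbw/ splits as /fz/ + /bw/ (/bw/ is the longest suffix that is a licit onset).
Between /e/ (V2) and /y/ (V3): /wll/ splits as /wl/ + /l/ (/l/ is the longest suffix that is a licit onset).
Between /y/ (V3) and /e/ (V4): /rhbw/ — longest licit onset from the right is /bw/, leaving /rh/ as coda.
Syllabification: jufz.bwewl.lyrh.bwe.
The third /w/ is in the onset of syllable 4 (/bwe/).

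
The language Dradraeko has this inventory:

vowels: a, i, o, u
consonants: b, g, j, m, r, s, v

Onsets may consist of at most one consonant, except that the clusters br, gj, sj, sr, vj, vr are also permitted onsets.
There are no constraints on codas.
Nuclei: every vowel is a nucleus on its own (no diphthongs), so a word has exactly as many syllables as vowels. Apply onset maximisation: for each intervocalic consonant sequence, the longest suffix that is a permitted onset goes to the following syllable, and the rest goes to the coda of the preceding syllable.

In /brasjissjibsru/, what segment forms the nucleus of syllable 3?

i

Vowels present: a, i, i, u; each is a nucleus, giving 4 syllables.
The third nucleus (vowel 3 from the left) is /i/.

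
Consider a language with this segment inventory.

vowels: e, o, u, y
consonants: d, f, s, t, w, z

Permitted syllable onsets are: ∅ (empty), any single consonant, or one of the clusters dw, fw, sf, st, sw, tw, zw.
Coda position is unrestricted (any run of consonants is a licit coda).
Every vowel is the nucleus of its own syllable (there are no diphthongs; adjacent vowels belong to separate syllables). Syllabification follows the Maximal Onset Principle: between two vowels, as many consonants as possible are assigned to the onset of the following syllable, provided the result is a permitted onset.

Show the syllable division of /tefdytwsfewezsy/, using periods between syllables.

tef.dytw.sfe.wez.sy

The vowels are e, y, e, e, y — 5 nuclei, so 5 syllables.
σ1/σ2 boundary: cluster /fd/ — the longest permitted-onset suffix is /d/; onset = /d/, preceding coda = /f/.
σ2/σ3 boundary: /twsf/ splits as /tw/ + /sf/ (/sf/ is the longest suffix that is a licit onset).
σ3/σ4 boundary: /w/ is a single consonant, so it becomes the next onset.
σ4/σ5 boundary: /zs/ splits as /z/ + /s/ (/s/ is the longest suffix that is a licit onset).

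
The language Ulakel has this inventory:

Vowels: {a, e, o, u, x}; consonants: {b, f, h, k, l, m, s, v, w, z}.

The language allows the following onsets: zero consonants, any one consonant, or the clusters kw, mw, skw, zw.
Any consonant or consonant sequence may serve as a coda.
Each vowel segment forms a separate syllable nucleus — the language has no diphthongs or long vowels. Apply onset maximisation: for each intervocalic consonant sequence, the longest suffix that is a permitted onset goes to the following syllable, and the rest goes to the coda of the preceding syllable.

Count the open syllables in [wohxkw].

1

The vowels are o, x — 2 nuclei, so 2 syllables.
σ1/σ2 boundary: /h/ → onset of the next syllable (single consonants are always licit onsets).
Putting it together: wo.hxkw.
Classifying each syllable: /wo/ (open), /hxkw/ (closed).
Open syllables: 1.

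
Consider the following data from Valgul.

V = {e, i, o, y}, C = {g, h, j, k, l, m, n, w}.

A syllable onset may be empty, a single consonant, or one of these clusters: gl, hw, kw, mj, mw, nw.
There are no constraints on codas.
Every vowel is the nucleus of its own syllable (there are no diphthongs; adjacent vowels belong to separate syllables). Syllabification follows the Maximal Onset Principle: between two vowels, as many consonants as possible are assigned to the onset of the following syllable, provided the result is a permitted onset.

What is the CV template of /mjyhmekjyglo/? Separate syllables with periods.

Vowels present: y, e, y, o; each is a nucleus, giving 4 syllables.
σ1/σ2 boundary: cluster /hm/ — the longest permitted-onset suffix is /m/; onset = /m/, preceding coda = /h/.
σ2/σ3 boundary: /kj/; trying suffixes from longest down, /j/ is the first permitted one, so coda /k/ | onset /j/.
σ3/σ4 boundary: /gl/ is a licit onset in full, so it all attaches to the next syllable.
So the parse is mjyh.mek.jy.glo.
Mapping each syllable to C/V: /mjyh/ → CCVC, /mek/ → CVC, /jy/ → CV, /glo/ → CCV.

CCVC.CVC.CV.CCV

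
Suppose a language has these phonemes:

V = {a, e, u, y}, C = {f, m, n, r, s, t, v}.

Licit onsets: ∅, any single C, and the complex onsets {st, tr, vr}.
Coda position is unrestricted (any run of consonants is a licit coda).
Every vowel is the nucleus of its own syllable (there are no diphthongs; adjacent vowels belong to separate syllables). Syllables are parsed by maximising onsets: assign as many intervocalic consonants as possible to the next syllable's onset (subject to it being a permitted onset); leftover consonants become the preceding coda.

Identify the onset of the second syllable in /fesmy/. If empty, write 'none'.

The vowels are e, y — 2 nuclei, so 2 syllables.
σ1/σ2 boundary: /sm/; trying suffixes from longest down, /m/ is the first permitted one, so coda /s/ | onset /m/.
Syllabification: fes.my.
Syllable 2 is /my/: onset /m/, nucleus /y/, coda ∅.

m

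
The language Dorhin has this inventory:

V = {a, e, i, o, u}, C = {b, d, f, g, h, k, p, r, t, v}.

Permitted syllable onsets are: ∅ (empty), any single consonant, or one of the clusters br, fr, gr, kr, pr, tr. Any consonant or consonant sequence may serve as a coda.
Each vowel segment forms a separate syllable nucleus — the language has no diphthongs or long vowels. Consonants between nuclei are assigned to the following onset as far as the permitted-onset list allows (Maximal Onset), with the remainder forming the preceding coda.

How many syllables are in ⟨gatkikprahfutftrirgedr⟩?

6

Vowels present: a, i, a, u, i, e; each is a nucleus, giving 6 syllables.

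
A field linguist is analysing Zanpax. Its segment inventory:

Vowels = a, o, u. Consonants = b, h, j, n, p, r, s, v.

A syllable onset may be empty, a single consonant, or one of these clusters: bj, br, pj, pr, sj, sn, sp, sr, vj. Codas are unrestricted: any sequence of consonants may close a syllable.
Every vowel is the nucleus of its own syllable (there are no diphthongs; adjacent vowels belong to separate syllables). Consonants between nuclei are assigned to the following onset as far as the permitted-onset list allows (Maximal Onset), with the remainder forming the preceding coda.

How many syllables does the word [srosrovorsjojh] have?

The vowels are o, o, o, o — 4 nuclei, so 4 syllables.

4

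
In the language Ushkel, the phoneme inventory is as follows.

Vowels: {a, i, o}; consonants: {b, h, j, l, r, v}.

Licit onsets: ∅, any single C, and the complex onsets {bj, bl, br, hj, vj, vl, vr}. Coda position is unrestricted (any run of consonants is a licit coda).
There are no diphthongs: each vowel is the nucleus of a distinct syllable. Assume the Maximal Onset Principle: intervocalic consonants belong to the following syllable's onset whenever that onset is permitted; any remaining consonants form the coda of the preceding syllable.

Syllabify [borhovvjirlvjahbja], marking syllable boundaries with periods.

Vowels present: o, o, i, a, a; each is a nucleus, giving 5 syllables.
Between /o/ (V1) and /o/ (V2): cluster /rh/ — the longest permitted-onset suffix is /h/; onset = /h/, preceding coda = /r/.
Between /o/ (V2) and /i/ (V3): /vvj/ — longest licit onset from the right is /vj/, leaving /v/ as coda.
Between /i/ (V3) and /a/ (V4): /rlvj/; trying suffixes from longest down, /vj/ is the first permitted one, so coda /rl/ | onset /vj/.
Between /a/ (V4) and /a/ (V5): /hbj/ — longest licit onset from the right is /bj/, leaving /h/ as coda.

bor.hov.vjirl.vjah.bja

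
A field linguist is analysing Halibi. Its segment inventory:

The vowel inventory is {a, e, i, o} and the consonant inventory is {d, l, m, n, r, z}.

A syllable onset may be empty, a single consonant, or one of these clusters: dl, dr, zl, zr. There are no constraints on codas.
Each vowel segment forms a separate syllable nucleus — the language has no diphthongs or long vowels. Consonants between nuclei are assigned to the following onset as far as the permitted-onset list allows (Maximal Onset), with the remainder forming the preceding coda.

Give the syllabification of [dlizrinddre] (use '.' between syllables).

The vowels are i, i, e — 3 nuclei, so 3 syllables.
/i…i/ gap (V1→V2): cluster /zr/ — /zr/ is itself a permitted onset, so the whole cluster goes right; preceding coda = ∅.
/i…e/ gap (V2→V3): /nddr/; trying suffixes from longest down, /dr/ is the first permitted one, so coda /nd/ | onset /dr/.

dli.zrind.dre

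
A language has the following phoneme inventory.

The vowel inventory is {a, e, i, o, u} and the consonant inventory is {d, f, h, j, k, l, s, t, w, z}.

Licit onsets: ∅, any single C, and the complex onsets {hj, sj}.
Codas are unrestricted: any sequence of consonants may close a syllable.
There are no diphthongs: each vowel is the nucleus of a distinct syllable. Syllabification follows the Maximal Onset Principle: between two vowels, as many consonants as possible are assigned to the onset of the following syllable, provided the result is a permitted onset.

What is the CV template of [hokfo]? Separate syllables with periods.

CVC.CV

Vowels present: o, o; each is a nucleus, giving 2 syllables.
Between /o/ (V1) and /o/ (V2): /kf/ — longest licit onset from the right is /f/, leaving /k/ as coda.
Result: hok.fo.
Mapping each syllable to C/V: /hok/ → CVC, /fo/ → CV.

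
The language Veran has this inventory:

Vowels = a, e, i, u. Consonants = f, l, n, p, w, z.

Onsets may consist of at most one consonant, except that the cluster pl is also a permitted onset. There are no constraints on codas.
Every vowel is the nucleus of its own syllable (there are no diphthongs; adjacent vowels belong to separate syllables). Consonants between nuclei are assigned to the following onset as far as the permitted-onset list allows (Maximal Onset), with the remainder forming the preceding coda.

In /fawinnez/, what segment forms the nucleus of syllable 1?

a

Vowels present: a, i, e; each is a nucleus, giving 3 syllables.
The first nucleus (vowel 1 from the left) is /a/.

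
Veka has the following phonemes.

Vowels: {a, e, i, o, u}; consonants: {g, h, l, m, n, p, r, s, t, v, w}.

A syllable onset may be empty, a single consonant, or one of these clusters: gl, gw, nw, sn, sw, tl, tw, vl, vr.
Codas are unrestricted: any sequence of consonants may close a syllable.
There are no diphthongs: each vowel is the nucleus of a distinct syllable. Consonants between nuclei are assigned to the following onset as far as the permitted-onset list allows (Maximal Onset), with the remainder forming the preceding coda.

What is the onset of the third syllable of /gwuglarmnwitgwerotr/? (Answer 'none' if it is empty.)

nw

Vowels present: u, a, i, e, o; each is a nucleus, giving 5 syllables.
Between /u/ (V1) and /a/ (V2): cluster /gl/ — /gl/ is itself a permitted onset, so the whole cluster goes right; preceding coda = ∅.
Between /a/ (V2) and /i/ (V3): /rmnw/; trying suffixes from longest down, /nw/ is the first permitted one, so coda /rm/ | onset /nw/.
Between /i/ (V3) and /e/ (V4): /tgw/; trying suffixes from longest down, /gw/ is the first permitted one, so coda /t/ | onset /gw/.
Between /e/ (V4) and /o/ (V5): /r/ → onset of the next syllable (single consonants are always licit onsets).
Putting it together: gwu.glarm.nwit.gwe.rotr.
Syllable 3 is /nwit/: onset /nw/, nucleus /i/, coda /t/.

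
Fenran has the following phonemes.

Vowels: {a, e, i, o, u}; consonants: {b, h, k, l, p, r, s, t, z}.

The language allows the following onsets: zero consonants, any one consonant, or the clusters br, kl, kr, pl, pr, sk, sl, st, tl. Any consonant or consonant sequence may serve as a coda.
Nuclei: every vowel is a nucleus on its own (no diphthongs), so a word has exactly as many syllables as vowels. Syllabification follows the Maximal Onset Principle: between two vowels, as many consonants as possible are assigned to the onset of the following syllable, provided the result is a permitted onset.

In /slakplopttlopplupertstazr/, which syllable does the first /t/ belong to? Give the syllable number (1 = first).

The vowels are a, o, o, u, e, a — 6 nuclei, so 6 syllables.
σ1/σ2 boundary: /kpl/ — longest licit onset from the right is /pl/, leaving /k/ as coda.
σ2/σ3 boundary: /pttl/; trying suffixes from longest down, /tl/ is the first permitted one, so coda /pt/ | onset /tl/.
σ3/σ4 boundary: /ppl/ — longest licit onset from the right is /pl/, leaving /p/ as coda.
σ4/σ5 boundary: just /p/ — single C goes to the following onset.
σ5/σ6 boundary: /rtst/ splits as /rt/ + /st/ (/st/ is the longest suffix that is a licit onset).
So the parse is slak.plopt.tlop.plu.pert.stazr.
The first /t/ is in the coda of syllable 2 (/plopt/).

2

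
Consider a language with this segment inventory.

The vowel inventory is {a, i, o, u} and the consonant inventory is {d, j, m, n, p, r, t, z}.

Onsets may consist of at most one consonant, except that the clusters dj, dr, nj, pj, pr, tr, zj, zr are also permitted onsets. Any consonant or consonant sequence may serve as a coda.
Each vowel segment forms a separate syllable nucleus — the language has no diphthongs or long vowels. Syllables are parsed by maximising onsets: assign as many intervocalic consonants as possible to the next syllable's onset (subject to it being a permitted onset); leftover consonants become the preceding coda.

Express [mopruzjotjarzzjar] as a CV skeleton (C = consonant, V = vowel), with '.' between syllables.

Vowels present: o, u, o, a, a; each is a nucleus, giving 5 syllables.
Between /o/ (V1) and /u/ (V2): /pr/ is a licit onset in full, so it all attaches to the next syllable.
Between /u/ (V2) and /o/ (V3): cluster /zj/ — /zj/ is itself a permitted onset, so the whole cluster goes right; preceding coda = ∅.
Between /o/ (V3) and /a/ (V4): /tj/ — longest licit onset from the right is /j/, leaving /t/ as coda.
Between /a/ (V4) and /a/ (V5): /rzzj/ splits as /rz/ + /zj/ (/zj/ is the longest suffix that is a licit onset).
Syllabification: mo.pru.zjot.jarz.zjar.
Mapping each syllable to C/V: /mo/ → CV, /pru/ → CCV, /zjot/ → CCVC, /jarz/ → CVCC, /zjar/ → CCVC.

CV.CCV.CCVC.CVCC.CCVC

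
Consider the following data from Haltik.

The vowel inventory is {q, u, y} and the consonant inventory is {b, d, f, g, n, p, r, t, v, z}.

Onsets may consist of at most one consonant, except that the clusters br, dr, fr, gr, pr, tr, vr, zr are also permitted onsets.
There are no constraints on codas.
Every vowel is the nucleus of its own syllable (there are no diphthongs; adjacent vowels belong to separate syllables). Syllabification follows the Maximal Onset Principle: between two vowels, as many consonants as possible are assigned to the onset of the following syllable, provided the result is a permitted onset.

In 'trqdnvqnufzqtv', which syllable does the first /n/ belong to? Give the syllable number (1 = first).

1

Vowels present: q, q, u, q; each is a nucleus, giving 4 syllables.
σ1/σ2 boundary: /dnv/ splits as /dn/ + /v/ (/v/ is the longest suffix that is a licit onset).
σ2/σ3 boundary: /n/ → onset of the next syllable (single consonants are always licit onsets).
σ3/σ4 boundary: /fz/; trying suffixes from longest down, /z/ is the first permitted one, so coda /f/ | onset /z/.
Result: trqdn.vq.nuf.zqtv.
The first /n/ is in the coda of syllable 1 (/trqdn/).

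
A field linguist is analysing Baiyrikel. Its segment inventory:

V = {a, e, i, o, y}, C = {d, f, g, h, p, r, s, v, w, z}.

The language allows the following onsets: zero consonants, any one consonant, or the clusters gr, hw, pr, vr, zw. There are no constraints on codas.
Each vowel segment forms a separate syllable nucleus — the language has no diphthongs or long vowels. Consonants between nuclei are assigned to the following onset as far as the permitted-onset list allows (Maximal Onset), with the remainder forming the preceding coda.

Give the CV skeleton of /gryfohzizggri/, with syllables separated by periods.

CCV.CVC.CVCC.CCV

The vowels are y, o, i, i — 4 nuclei, so 4 syllables.
Between /y/ (V1) and /o/ (V2): /f/ is a single consonant, so it becomes the next onset.
Between /o/ (V2) and /i/ (V3): cluster /hz/ — the longest permitted-onset suffix is /z/; onset = /z/, preceding coda = /h/.
Between /i/ (V3) and /i/ (V4): /zggr/ splits as /zg/ + /gr/ (/gr/ is the longest suffix that is a licit onset).
Syllabification: gry.foh.zizg.gri.
Mapping each syllable to C/V: /gry/ → CCV, /foh/ → CVC, /zizg/ → CVCC, /gri/ → CCV.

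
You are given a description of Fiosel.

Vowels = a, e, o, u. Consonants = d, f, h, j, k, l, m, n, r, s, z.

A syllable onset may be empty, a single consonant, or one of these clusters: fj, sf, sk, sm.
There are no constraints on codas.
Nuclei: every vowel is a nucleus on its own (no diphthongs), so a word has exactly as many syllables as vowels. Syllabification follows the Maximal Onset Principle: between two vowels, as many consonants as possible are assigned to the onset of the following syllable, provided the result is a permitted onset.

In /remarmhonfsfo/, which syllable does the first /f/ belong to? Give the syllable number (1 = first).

Nuclei (vowels): e, a, o, o → 4 syllables.
σ1/σ2 boundary: just /m/ — single C goes to the following onset.
σ2/σ3 boundary: /rmh/; trying suffixes from longest down, /h/ is the first permitted one, so coda /rm/ | onset /h/.
σ3/σ4 boundary: cluster /nfsf/ — the longest permitted-onset suffix is /sf/; onset = /sf/, preceding coda = /nf/.
So the parse is re.marm.honf.sfo.
The first /f/ is in the coda of syllable 3 (/honf/).

3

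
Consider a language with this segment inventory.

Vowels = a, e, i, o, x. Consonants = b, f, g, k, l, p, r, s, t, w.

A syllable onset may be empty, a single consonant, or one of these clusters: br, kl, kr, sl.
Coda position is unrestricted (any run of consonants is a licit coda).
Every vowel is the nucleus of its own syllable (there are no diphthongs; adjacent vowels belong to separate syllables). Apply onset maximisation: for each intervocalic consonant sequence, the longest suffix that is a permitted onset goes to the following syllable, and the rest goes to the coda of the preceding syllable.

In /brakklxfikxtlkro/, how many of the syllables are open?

Vowels present: a, x, i, x, o; each is a nucleus, giving 5 syllables.
V1 /a/ – V2 /x/: /kkl/ — longest licit onset from the right is /kl/, leaving /k/ as coda.
V2 /x/ – V3 /i/: /f/ → onset of the next syllable (single consonants are always licit onsets).
V3 /i/ – V4 /x/: /k/ → onset of the next syllable (single consonants are always licit onsets).
V4 /x/ – V5 /o/: cluster /tlkr/ — the longest permitted-onset suffix is /kr/; onset = /kr/, preceding coda = /tl/.
Syllabification: brak.klx.fi.kxtl.kro.
Classifying each syllable: /brak/ (closed), /klx/ (open), /fi/ (open), /kxtl/ (closed), /kro/ (open).
Open syllables: 3.

3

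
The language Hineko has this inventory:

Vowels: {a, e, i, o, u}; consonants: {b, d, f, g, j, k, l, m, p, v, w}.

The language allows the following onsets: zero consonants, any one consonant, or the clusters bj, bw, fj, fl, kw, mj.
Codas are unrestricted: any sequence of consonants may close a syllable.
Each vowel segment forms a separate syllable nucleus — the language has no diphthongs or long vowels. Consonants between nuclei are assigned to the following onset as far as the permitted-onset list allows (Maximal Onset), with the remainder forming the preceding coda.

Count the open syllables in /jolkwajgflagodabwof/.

3

The vowels are o, a, a, o, a, o — 6 nuclei, so 6 syllables.
V1 /o/ – V2 /a/: /lkw/; trying suffixes from longest down, /kw/ is the first permitted one, so coda /l/ | onset /kw/.
V2 /a/ – V3 /a/: /jgfl/ splits as /jg/ + /fl/ (/fl/ is the longest suffix that is a licit onset).
V3 /a/ – V4 /o/: just /g/ — single C goes to the following onset.
V4 /o/ – V5 /a/: /d/ is a single consonant, so it becomes the next onset.
V5 /a/ – V6 /o/: cluster /bw/ — /bw/ is itself a permitted onset, so the whole cluster goes right; preceding coda = ∅.
Putting it together: jol.kwajg.fla.go.da.bwof.
Classifying each syllable: /jol/ (closed), /kwajg/ (closed), /fla/ (open), /go/ (open), /da/ (open), /bwof/ (closed).
Open syllables: 3.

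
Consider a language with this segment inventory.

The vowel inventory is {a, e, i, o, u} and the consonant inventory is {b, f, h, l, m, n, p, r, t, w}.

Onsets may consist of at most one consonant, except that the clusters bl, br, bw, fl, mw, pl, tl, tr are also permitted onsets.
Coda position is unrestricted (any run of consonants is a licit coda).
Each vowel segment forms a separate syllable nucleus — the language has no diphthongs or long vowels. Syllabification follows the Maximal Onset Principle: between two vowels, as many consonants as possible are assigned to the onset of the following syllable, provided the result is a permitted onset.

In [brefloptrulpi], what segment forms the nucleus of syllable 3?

u

Nuclei (vowels): e, o, u, i → 4 syllables.
The third nucleus (vowel 3 from the left) is /u/.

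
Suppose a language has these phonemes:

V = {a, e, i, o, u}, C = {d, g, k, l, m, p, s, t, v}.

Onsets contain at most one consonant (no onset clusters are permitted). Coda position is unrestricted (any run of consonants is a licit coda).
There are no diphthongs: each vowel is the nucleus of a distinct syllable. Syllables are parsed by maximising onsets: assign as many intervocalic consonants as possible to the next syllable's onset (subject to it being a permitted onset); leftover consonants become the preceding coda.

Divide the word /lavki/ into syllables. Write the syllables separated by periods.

lav.ki

Nuclei (vowels): a, i → 2 syllables.
V1 /a/ – V2 /i/: /vk/; trying suffixes from longest down, /k/ is the first permitted one, so coda /v/ | onset /k/.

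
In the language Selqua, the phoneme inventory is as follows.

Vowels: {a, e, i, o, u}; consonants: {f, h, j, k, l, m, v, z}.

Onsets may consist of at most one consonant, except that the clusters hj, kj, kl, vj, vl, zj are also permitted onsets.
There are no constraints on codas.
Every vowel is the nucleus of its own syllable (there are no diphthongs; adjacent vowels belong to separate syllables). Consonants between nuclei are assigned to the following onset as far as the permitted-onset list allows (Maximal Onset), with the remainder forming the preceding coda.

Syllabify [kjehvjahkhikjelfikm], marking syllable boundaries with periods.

kjeh.vjahk.hi.kjel.fikm

Vowels present: e, a, i, e, i; each is a nucleus, giving 5 syllables.
Between /e/ (V1) and /a/ (V2): /hvj/ splits as /h/ + /vj/ (/vj/ is the longest suffix that is a licit onset).
Between /a/ (V2) and /i/ (V3): /hkh/ — longest licit onset from the right is /h/, leaving /hk/ as coda.
Between /i/ (V3) and /e/ (V4): /kj/ is a licit onset in full, so it all attaches to the next syllable.
Between /e/ (V4) and /i/ (V5): /lf/; trying suffixes from longest down, /f/ is the first permitted one, so coda /l/ | onset /f/.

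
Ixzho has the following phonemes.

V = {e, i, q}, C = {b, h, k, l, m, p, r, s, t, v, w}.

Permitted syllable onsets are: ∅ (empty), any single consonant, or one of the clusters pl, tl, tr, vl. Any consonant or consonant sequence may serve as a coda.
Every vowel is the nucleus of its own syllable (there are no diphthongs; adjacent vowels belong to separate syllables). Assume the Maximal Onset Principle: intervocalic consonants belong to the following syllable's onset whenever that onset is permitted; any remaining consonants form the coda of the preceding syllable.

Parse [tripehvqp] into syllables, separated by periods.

Nuclei (vowels): i, e, q → 3 syllables.
V1 /i/ – V2 /e/: /p/ is a single consonant, so it becomes the next onset.
V2 /e/ – V3 /q/: cluster /hv/ — the longest permitted-onset suffix is /v/; onset = /v/, preceding coda = /h/.

tri.peh.vqp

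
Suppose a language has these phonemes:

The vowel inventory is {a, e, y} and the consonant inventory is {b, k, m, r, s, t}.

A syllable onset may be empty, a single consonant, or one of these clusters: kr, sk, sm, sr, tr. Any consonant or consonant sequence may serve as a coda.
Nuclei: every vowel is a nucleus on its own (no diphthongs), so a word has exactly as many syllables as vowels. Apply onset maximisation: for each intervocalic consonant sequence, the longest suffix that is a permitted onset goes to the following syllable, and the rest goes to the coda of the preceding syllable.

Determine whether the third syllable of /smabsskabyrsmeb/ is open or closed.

Nuclei (vowels): a, a, y, e → 4 syllables.
/a…a/ gap (V1→V2): /bssk/ — longest licit onset from the right is /sk/, leaving /bs/ as coda.
/a…y/ gap (V2→V3): /b/ → onset of the next syllable (single consonants are always licit onsets).
/y…e/ gap (V3→V4): /rsm/ splits as /r/ + /sm/ (/sm/ is the longest suffix that is a licit onset).
Syllabification: smabs.ska.byr.smeb.
Syllable 3 is /byr/ with coda /r/, so it is closed.

closed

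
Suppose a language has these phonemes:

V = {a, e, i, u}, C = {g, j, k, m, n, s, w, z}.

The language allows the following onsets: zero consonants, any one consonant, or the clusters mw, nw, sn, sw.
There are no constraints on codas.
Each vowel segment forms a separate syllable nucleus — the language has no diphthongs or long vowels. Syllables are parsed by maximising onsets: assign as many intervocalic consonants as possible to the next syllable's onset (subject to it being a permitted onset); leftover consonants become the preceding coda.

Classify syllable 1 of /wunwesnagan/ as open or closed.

open

Vowels present: u, e, a, a; each is a nucleus, giving 4 syllables.
σ1/σ2 boundary: /nw/ — entire cluster is a permitted onset → onset /nw/, coda ∅.
σ2/σ3 boundary: /sn/ — entire cluster is a permitted onset → onset /sn/, coda ∅.
σ3/σ4 boundary: /g/ → onset of the next syllable (single consonants are always licit onsets).
Putting it together: wu.nwe.sna.gan.
Syllable 1 is /wu/; it ends in its nucleus with no coda, so it is open.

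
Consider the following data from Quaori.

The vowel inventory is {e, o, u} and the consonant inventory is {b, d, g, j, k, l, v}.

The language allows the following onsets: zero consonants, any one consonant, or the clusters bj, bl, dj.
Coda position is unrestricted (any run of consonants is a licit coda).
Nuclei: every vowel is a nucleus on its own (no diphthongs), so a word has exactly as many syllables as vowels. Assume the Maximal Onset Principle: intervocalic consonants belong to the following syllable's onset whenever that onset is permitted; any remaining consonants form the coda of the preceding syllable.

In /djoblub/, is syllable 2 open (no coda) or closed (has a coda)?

Nuclei (vowels): o, u → 2 syllables.
V1 /o/ – V2 /u/: cluster /bl/ — /bl/ is itself a permitted onset, so the whole cluster goes right; preceding coda = ∅.
Syllabification: djo.blub.
Syllable 2 is /blub/ with coda /b/, so it is closed.

closed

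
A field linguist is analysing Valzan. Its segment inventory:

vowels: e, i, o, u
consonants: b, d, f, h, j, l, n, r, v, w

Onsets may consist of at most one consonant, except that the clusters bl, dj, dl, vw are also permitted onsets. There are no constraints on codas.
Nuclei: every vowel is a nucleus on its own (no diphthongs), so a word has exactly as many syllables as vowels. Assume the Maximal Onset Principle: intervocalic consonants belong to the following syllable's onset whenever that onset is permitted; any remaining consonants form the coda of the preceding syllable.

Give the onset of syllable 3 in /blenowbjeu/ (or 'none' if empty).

Vowels present: e, o, e, u; each is a nucleus, giving 4 syllables.
σ1/σ2 boundary: /n/ is a single consonant, so it becomes the next onset.
σ2/σ3 boundary: /wbj/ — longest licit onset from the right is /j/, leaving /wb/ as coda.
σ3/σ4 boundary: no consonants, so the boundary falls immediately after /e/.
So the parse is ble.nowb.je.u.
Syllable 3 is /je/: onset /j/, nucleus /e/, coda ∅.

j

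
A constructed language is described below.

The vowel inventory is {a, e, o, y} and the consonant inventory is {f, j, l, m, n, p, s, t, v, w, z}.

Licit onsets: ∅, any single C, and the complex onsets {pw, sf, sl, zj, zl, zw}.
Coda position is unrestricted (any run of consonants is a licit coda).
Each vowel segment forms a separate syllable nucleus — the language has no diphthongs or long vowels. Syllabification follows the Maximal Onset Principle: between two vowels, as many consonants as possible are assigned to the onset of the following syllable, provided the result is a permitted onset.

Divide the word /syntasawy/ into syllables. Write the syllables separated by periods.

Nuclei (vowels): y, a, a, y → 4 syllables.
σ1/σ2 boundary: /nt/; trying suffixes from longest down, /t/ is the first permitted one, so coda /n/ | onset /t/.
σ2/σ3 boundary: /s/ → onset of the next syllable (single consonants are always licit onsets).
σ3/σ4 boundary: just /w/ — single C goes to the following onset.

syn.ta.sa.wy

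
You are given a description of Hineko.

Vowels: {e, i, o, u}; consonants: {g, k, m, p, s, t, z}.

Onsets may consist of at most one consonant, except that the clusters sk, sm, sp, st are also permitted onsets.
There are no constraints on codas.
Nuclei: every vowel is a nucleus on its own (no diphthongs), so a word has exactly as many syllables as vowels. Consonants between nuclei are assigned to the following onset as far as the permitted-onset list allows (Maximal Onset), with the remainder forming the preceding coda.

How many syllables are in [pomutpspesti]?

4

Nuclei (vowels): o, u, e, i → 4 syllables.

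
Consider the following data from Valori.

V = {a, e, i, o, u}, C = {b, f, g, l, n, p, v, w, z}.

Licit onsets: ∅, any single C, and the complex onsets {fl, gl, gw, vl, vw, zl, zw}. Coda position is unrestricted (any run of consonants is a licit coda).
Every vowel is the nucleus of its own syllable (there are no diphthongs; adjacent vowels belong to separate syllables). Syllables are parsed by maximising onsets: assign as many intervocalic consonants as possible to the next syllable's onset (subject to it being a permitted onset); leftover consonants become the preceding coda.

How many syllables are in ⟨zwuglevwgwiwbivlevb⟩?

5

Vowels present: u, e, i, i, e; each is a nucleus, giving 5 syllables.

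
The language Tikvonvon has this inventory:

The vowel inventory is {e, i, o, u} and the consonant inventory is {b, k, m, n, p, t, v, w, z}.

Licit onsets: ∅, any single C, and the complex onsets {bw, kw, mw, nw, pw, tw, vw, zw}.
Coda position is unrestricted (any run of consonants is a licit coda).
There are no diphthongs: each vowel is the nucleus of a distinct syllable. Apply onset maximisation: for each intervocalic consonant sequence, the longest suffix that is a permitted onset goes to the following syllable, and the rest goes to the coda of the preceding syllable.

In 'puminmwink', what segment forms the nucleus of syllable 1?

Nuclei (vowels): u, i, i → 3 syllables.
The first nucleus (vowel 1 from the left) is /u/.

u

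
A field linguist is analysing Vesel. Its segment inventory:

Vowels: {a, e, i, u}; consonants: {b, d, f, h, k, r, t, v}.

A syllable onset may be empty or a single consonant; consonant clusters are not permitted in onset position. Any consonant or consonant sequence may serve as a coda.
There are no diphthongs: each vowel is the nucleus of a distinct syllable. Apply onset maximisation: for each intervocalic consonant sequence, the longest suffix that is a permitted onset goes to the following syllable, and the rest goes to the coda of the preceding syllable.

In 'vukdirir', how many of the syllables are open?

Vowels present: u, i, i; each is a nucleus, giving 3 syllables.
V1 /u/ – V2 /i/: /kd/ — longest licit onset from the right is /d/, leaving /k/ as coda.
V2 /i/ – V3 /i/: just /r/ — single C goes to the following onset.
So the parse is vuk.di.rir.
Classifying each syllable: /vuk/ (closed), /di/ (open), /rir/ (closed).
Open syllables: 1.

1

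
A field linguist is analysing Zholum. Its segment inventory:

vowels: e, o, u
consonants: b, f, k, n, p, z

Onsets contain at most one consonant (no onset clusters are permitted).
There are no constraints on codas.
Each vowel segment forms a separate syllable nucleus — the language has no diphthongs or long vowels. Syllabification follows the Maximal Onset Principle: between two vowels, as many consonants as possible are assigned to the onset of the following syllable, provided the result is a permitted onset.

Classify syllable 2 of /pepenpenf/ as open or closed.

Vowels present: e, e, e; each is a nucleus, giving 3 syllables.
/e…e/ gap (V1→V2): /p/ is a single consonant, so it becomes the next onset.
/e…e/ gap (V2→V3): /np/ — longest licit onset from the right is /p/, leaving /n/ as coda.
So the parse is pe.pen.penf.
Syllable 2 is /pen/ with coda /n/, so it is closed.

closed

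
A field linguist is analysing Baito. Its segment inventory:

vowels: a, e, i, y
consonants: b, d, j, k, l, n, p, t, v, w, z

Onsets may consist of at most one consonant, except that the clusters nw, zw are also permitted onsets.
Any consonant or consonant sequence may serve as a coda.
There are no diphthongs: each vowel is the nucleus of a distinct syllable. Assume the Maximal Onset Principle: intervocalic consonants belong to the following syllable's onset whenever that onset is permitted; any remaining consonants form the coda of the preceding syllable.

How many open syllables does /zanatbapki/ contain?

2

Vowels present: a, a, a, i; each is a nucleus, giving 4 syllables.
Between /a/ (V1) and /a/ (V2): /n/ → onset of the next syllable (single consonants are always licit onsets).
Between /a/ (V2) and /a/ (V3): cluster /tb/ — the longest permitted-onset suffix is /b/; onset = /b/, preceding coda = /t/.
Between /a/ (V3) and /i/ (V4): /pk/; trying suffixes from longest down, /k/ is the first permitted one, so coda /p/ | onset /k/.
Syllabification: za.nat.bap.ki.
Classifying each syllable: /za/ (open), /nat/ (closed), /bap/ (closed), /ki/ (open).
Open syllables: 2.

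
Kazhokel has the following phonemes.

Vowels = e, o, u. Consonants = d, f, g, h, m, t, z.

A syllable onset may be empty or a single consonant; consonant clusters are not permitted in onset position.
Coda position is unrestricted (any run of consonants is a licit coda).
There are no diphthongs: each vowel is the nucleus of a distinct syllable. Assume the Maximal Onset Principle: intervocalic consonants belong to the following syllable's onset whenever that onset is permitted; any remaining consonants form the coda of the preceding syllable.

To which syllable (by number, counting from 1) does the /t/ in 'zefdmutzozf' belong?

2

The vowels are e, u, o — 3 nuclei, so 3 syllables.
V1 /e/ – V2 /u/: cluster /fdm/ — the longest permitted-onset suffix is /m/; onset = /m/, preceding coda = /fd/.
V2 /u/ – V3 /o/: cluster /tz/ — the longest permitted-onset suffix is /z/; onset = /z/, preceding coda = /t/.
Result: zefd.mut.zozf.
The /t/ is in the coda of syllable 2 (/mut/).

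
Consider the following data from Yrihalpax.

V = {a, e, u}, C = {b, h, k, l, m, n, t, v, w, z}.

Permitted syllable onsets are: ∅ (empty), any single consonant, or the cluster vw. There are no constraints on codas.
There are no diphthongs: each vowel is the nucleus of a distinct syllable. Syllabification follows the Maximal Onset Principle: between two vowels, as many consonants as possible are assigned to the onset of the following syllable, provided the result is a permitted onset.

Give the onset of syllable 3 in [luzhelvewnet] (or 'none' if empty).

v

The vowels are u, e, e, e — 4 nuclei, so 4 syllables.
/u…e/ gap (V1→V2): /zh/; trying suffixes from longest down, /h/ is the first permitted one, so coda /z/ | onset /h/.
/e…e/ gap (V2→V3): /lv/ — longest licit onset from the right is /v/, leaving /l/ as coda.
/e…e/ gap (V3→V4): /wn/ splits as /w/ + /n/ (/n/ is the longest suffix that is a licit onset).
So the parse is luz.hel.vew.net.
Syllable 3 is /vew/: onset /v/, nucleus /e/, coda /w/.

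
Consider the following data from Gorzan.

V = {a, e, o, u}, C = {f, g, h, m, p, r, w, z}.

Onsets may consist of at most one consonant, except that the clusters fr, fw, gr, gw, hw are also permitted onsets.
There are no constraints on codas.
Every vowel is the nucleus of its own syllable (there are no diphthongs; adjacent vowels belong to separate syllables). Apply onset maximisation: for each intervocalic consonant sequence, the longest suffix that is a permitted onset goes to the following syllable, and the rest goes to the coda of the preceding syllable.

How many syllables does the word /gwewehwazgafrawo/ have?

The vowels are e, e, a, a, a, o — 6 nuclei, so 6 syllables.

6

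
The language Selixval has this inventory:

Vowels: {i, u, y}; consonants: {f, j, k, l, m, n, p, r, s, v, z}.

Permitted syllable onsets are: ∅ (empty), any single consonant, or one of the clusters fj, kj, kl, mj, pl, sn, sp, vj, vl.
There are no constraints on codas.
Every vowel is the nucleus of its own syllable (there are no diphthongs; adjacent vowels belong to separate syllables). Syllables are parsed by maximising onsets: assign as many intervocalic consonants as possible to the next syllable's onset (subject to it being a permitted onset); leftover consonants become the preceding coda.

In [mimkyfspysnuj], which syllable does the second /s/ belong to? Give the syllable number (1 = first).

Nuclei (vowels): i, y, y, u → 4 syllables.
σ1/σ2 boundary: /mk/; trying suffixes from longest down, /k/ is the first permitted one, so coda /m/ | onset /k/.
σ2/σ3 boundary: /fsp/; trying suffixes from longest down, /sp/ is the first permitted one, so coda /f/ | onset /sp/.
σ3/σ4 boundary: /sn/ — entire cluster is a permitted onset → onset /sn/, coda ∅.
Syllabification: mim.kyf.spy.snuj.
The second /s/ is in the onset of syllable 4 (/snuj/).

4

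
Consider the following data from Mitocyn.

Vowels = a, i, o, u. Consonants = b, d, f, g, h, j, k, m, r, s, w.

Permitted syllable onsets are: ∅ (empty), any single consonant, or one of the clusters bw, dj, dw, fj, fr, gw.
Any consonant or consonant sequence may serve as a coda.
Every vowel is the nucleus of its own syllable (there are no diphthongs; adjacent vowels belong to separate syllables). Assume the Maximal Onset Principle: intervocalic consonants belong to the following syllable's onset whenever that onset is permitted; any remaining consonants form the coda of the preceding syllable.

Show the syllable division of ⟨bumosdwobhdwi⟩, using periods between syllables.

bu.mos.dwobh.dwi

The vowels are u, o, o, i — 4 nuclei, so 4 syllables.
σ1/σ2 boundary: /m/ is a single consonant, so it becomes the next onset.
σ2/σ3 boundary: /sdw/; trying suffixes from longest down, /dw/ is the first permitted one, so coda /s/ | onset /dw/.
σ3/σ4 boundary: /bhdw/; trying suffixes from longest down, /dw/ is the first permitted one, so coda /bh/ | onset /dw/.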